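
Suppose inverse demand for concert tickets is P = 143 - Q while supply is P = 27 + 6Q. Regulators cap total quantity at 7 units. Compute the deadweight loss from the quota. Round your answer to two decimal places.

Without the quota, 143 - Q = 27 + 6Q gives Q* = 16.5714.
At Q = 7 the demand price is 143 - (7) = 136 and the supply price is 27 + 6(7) = 69.
Deadweight loss is the triangle between the curves from 7 to 16.5714: (1/2)(136 - 69)(16.5714 - 7) = 320.6429.

320.64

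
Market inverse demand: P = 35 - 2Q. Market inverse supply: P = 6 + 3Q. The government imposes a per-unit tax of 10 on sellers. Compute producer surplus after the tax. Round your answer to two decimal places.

21.66

Pre-tax equilibrium: 35 - 2Q = 6 + 3Q gives Q* = 5.8, P* = 23.4.
With the tax, sellers need 10 more per unit: 35 - 2Q = 6 + 3Q + 10, so Q_t = 3.8. Buyers pay P_b = 27.4; sellers receive P_s = P_b - 10 = 17.4.
PS = (1/2)(Q_t)(P_s - 6) = (1/2)(3.8)(11.4) = 21.66.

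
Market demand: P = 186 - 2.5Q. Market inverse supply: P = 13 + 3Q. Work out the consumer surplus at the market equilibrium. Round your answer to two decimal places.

1236.74

Set 186 - 2.5Q = 13 + 3Q, which gives 173 = 5.5Q, so Q* = 31.4545 and P* = 186 - 2.5(31.4545) = 107.3636.
CS is the area between the demand curve and P* from 0 to Q*: (1/2)(31.4545)(78.6364) = 1236.7355.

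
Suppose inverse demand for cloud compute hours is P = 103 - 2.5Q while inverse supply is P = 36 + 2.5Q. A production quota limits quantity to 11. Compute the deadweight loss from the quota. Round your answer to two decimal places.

14.40

Without the quota, 103 - 2.5Q = 36 + 2.5Q gives Q* = 13.4.
At Q = 11 the demand price is 103 - 2.5(11) = 75.5 and the supply price is 36 + 2.5(11) = 63.5.
DWL = (1/2)(gap between curves at 11) x (Q* - 11) = (1/2)(12)(2.4) = 14.4.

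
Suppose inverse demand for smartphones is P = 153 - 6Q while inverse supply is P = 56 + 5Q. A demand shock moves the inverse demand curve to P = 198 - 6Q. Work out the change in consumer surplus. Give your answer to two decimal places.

266.65

Initial equilibrium: Q_0 = 8.8182, P_0 = 100.0909; CS_0 = (1/2)(8.8182)(52.9091) = 233.281, PS_0 = (1/2)(8.8182)(44.0909) = 194.4008.
New equilibrium: 198 - 6Q = 56 + 5Q gives Q_1 = 12.9091, P_1 = 120.5455; CS_1 = 499.9339, PS_1 = 416.6116.
Change in consumer surplus = 499.9339 - 233.281 = 266.6529.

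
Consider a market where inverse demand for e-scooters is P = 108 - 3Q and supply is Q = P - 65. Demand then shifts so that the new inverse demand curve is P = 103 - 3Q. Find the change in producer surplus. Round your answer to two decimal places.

-12.66

Rewriting supply in inverse form: P = 65 + Q.
Initial equilibrium: Q_0 = 10.75, P_0 = 75.75; CS_0 = (1/2)(10.75)(32.25) = 173.3438, PS_0 = (1/2)(10.75)(10.75) = 57.7812.
New equilibrium: 103 - 3Q = 65 + Q gives Q_1 = 9.5, P_1 = 74.5; CS_1 = 135.375, PS_1 = 45.125.
Change in producer surplus = 45.125 - 57.7812 = -12.6562.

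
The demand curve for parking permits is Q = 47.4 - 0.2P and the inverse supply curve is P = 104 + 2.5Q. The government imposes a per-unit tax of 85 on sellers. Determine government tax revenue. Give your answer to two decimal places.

544.00

Rewriting demand in inverse form: P = 237 - 5Q.
Pre-tax equilibrium: 237 - 5Q = 104 + 2.5Q gives Q* = 17.7333, P* = 148.3333.
With the tax, sellers need 85 more per unit: 237 - 5Q = 104 + 2.5Q + 85, so Q_t = 6.4. Buyers pay P_b = 205; sellers receive P_s = P_b - 85 = 120.
Revenue is the tax times quantity traded: 85 x 6.4 = 544.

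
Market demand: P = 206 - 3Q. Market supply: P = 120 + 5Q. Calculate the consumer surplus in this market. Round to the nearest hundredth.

Equilibrium: 206 - 3Q = 120 + 5Q, so Q* = 10.75 and P* = 173.75.
CS is the area between the demand curve and P* from 0 to Q*: (1/2)(10.75)(32.25) = 173.3438.

173.34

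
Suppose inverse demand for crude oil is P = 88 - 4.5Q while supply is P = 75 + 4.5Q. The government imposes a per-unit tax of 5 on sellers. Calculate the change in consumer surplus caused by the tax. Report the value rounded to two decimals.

Pre-tax equilibrium: 88 - 4.5Q = 75 + 4.5Q gives Q* = 1.4444, P* = 81.5.
With the tax, sellers need 5 more per unit: 88 - 4.5Q = 75 + 4.5Q + 5, so Q_t = 0.8889. Buyers pay P_b = 84; sellers receive P_s = P_b - 5 = 79.
CS falls from (1/2)(1.4444)(6.5) = 4.6944 to (1/2)(0.8889)(4) = 1.7778, a change of -2.9167.

-2.92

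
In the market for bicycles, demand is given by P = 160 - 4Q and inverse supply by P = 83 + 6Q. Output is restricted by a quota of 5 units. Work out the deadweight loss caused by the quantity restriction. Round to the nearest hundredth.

Without the quota, 160 - 4Q = 83 + 6Q gives Q* = 7.7.
At Q = 5 the demand price is 160 - 4(5) = 140 and the supply price is 83 + 6(5) = 113.
Deadweight loss is the triangle between the curves from 5 to 7.7: (1/2)(140 - 113)(7.7 - 5) = 36.45.

36.45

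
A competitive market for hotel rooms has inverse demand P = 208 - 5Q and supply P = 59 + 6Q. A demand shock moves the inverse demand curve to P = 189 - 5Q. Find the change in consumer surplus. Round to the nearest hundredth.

Initial equilibrium: Q_0 = 13.5455, P_0 = 140.2727; CS_0 = (1/2)(13.5455)(67.7273) = 458.6983, PS_0 = (1/2)(13.5455)(81.2727) = 550.438.
New equilibrium: 189 - 5Q = 59 + 6Q gives Q_1 = 11.8182, P_1 = 129.9091; CS_1 = 349.1736, PS_1 = 419.0083.
Change in consumer surplus = 349.1736 - 458.6983 = -109.5248.

-109.52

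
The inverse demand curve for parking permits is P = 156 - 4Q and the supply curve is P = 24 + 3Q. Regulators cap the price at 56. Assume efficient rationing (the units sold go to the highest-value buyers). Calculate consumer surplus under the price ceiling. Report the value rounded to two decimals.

839.11

Free-market equilibrium: 156 - 4Q = 24 + 3Q gives Q* = 18.8571, P* = 80.5714.
At P = 56, sellers supply (56 - 24)/3 = 10.6667 while buyers want more, so the quantity traded is 10.6667 at price 56.
The demand price at Q = 10.6667 is 113.3333. CS is the trapezoid between demand and 56 over [0, 10.6667]: (1/2)[(156 - 56) + (113.3333 - 56)](10.6667) = 839.1111.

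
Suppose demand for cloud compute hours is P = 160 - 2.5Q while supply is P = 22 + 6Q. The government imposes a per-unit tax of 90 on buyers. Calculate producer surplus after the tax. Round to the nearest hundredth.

95.67

Pre-tax equilibrium: 160 - 2.5Q = 22 + 6Q gives Q* = 16.2353, P* = 119.4118.
A tax on buyers shifts demand down by 90: (160 - 90) - 2.5Q = 22 + 6Q, so Q_t = 5.6471. Buyers pay P_b = 145.8824; sellers receive P_s = P_b - 90 = 55.8824.
Producer surplus is the triangle above supply below P_s: (1/2)(5.6471)(55.8824 - 22) = 95.6678.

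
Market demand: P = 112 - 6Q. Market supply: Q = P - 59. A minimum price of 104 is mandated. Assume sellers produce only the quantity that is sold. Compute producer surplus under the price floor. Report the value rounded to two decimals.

59.11

Rewriting supply in inverse form: P = 59 + Q.
Without the control, 112 - 6Q = 59 + Q so Q* = 7.5714 and P* = 66.5714.
At P = 104, buyers demand (112 - 104)/6 = 1.3333 while sellers would supply more, so the quantity traded is 1.3333 at price 104.
The supply price at Q = 1.3333 is 60.3333. PS is the trapezoid between 104 and supply over [0, 1.3333]: (1/2)[(104 - 59) + (104 - 60.3333)](1.3333) = 59.1111.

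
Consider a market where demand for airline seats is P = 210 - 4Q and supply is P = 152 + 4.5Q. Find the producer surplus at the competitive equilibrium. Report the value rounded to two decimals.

104.76

Equilibrium: 210 - 4Q = 152 + 4.5Q, so Q* = 6.8235 and P* = 182.7059.
PS is the area between P* and the supply curve from 0 to Q*: (1/2)(6.8235)(30.7059) = 104.7612.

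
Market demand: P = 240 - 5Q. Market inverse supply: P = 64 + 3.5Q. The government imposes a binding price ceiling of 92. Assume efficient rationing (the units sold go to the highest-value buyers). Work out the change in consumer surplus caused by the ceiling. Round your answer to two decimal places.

-47.83

Free-market equilibrium: 240 - 5Q = 64 + 3.5Q gives Q* = 20.7059, P* = 136.4706.
At P = 92, sellers supply (92 - 64)/3.5 = 8 while buyers want more, so the quantity traded is 8 at price 92.
CS goes from (1/2)(20.7059)(103.5294) = 1071.8339 to 1024 (computed as (240 - 92)(8) - (1/2)(5)(8)^2), a change of -47.8339.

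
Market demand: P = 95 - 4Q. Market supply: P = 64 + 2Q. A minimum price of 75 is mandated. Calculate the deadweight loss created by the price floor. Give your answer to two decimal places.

Without the control, 95 - 4Q = 64 + 2Q so Q* = 5.1667 and P* = 74.3333.
At the floor price 75, quantity demanded is (95 - 75)/4 = 5; demand is the short side, so Q = 5 trades at P = 75.
The lost-trades triangle has base Q* - 5 = 0.1667 and height equal to the gap between the curves at Q = 5, which is 75 - 74 = 1. DWL = (1/2)(0.1667)(1) = 0.0833.

0.08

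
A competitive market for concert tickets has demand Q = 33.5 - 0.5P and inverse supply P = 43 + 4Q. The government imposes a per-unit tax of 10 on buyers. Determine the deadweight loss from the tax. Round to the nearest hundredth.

Rewriting demand in inverse form: P = 67 - 2Q.
Pre-tax equilibrium: 67 - 2Q = 43 + 4Q gives Q* = 4, P* = 59.
A tax on buyers shifts demand down by 10: (67 - 10) - 2Q = 43 + 4Q, so Q_t = 2.3333. Buyers pay P_b = 62.3333; sellers receive P_s = P_b - 10 = 52.3333.
The welfare triangle lost has base Q* - Q_t = 1.6667 and height t = 10, so DWL = (1/2)(1.6667)(10) = 8.3333.

8.33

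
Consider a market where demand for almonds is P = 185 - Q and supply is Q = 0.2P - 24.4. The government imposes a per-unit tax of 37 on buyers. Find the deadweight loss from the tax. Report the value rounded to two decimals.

114.08

Rewriting supply in inverse form: P = 122 + 5Q.
Pre-tax equilibrium: 185 - Q = 122 + 5Q gives Q* = 10.5, P* = 174.5.
A tax on buyers shifts demand down by 37: (185 - 37) - Q = 122 + 5Q, so Q_t = 4.3333. Buyers pay P_b = 180.6667; sellers receive P_s = P_b - 37 = 143.6667.
Deadweight loss is the triangle between the curves from Q_t to Q*: (1/2)(10.5 - 4.3333)(37) = 114.0833.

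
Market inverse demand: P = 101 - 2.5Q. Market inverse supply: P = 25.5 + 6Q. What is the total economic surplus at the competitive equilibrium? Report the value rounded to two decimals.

335.31

Setting demand equal to supply, 75.5 = 8.5Q, so Q* = 8.8824 and P* = 78.7941.
CS = (1/2)(8.8824)(22.2059) = 98.6202 and PS = (1/2)(8.8824)(53.2941) = 236.6886, so total surplus = 335.3088.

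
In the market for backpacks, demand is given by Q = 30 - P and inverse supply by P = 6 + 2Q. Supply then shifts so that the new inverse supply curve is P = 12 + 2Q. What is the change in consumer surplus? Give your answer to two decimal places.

-14.00

Rewriting demand in inverse form: P = 30 - Q.
Initial equilibrium: Q_0 = 8, P_0 = 22; CS_0 = (1/2)(8)(8) = 32, PS_0 = (1/2)(8)(16) = 64.
New equilibrium: 30 - Q = 12 + 2Q gives Q_1 = 6, P_1 = 24; CS_1 = 18, PS_1 = 36.
Change in consumer surplus = 18 - 32 = -14.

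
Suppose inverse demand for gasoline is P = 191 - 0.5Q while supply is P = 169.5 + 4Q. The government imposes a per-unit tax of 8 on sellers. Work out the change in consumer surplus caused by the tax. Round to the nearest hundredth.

Without the tax, 191 - 0.5Q = 169.5 + 4Q so Q* = 4.7778 and P* = 188.6111.
A tax on sellers shifts supply up by 8: 191 - 0.5Q = 169.5 + 4Q + 8, so Q_t = 3. Buyers pay P_b = 189.5; sellers receive P_s = P_b - 8 = 181.5.
CS falls from (1/2)(4.7778)(2.3889) = 5.7068 to (1/2)(3)(1.5) = 2.25, a change of -3.4568.

-3.46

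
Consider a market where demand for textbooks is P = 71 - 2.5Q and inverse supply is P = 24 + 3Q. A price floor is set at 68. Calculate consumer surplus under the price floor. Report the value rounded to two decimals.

1.80

Free-market equilibrium: 71 - 2.5Q = 24 + 3Q gives Q* = 8.5455, P* = 49.6364.
At P = 68, buyers demand (71 - 68)/2.5 = 1.2 while sellers would supply more, so the quantity traded is 1.2 at price 68.
CS is the triangle under demand above 68: (1/2)(1.2)(71 - 68) = 1.8.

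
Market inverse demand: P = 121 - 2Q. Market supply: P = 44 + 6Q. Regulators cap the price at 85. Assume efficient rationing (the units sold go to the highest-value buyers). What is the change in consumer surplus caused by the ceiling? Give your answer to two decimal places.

106.66

Free-market equilibrium: 121 - 2Q = 44 + 6Q gives Q* = 9.625, P* = 101.75.
At the ceiling price 85, quantity supplied is (85 - 44)/6 = 6.8333; supply is the short side, so Q = 6.8333 trades at P = 85.
CS goes from (1/2)(9.625)(19.25) = 92.6406 to 199.3056 (computed as (121 - 85)(6.8333) - (1/2)(2)(6.8333)^2), a change of 106.6649.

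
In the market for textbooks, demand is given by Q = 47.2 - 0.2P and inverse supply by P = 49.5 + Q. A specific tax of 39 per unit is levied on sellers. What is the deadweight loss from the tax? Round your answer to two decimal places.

126.75

Rewriting demand in inverse form: P = 236 - 5Q.
Without the tax, 236 - 5Q = 49.5 + Q so Q* = 31.0833 and P* = 80.5833.
A tax on sellers shifts supply up by 39: 236 - 5Q = 49.5 + Q + 39, so Q_t = 24.5833. Buyers pay P_b = 113.0833; sellers receive P_s = P_b - 39 = 74.0833.
Deadweight loss is the triangle between the curves from Q_t to Q*: (1/2)(31.0833 - 24.5833)(39) = 126.75.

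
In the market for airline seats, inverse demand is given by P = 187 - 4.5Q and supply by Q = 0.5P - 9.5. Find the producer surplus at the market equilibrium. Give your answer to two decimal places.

Rewriting supply in inverse form: P = 19 + 2Q.
Equilibrium: 187 - 4.5Q = 19 + 2Q, so Q* = 25.8462 and P* = 70.6923.
PS is the area between P* and the supply curve from 0 to Q*: (1/2)(25.8462)(51.6923) = 668.0237.

668.02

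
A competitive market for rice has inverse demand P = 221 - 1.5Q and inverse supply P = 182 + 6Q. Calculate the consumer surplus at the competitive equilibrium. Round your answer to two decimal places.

Setting demand equal to supply, 39 = 7.5Q, so Q* = 5.2 and P* = 213.2.
Consumer surplus is the triangle under demand above P*: (1/2)(5.2)(221 - 213.2) = (1/2)(5.2)(7.8) = 20.28.

20.28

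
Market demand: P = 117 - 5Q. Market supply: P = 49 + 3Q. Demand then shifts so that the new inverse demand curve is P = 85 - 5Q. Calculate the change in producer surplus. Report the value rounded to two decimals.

-78.00

Initial equilibrium: Q_0 = 8.5, P_0 = 74.5; CS_0 = (1/2)(8.5)(42.5) = 180.625, PS_0 = (1/2)(8.5)(25.5) = 108.375.
New equilibrium: 85 - 5Q = 49 + 3Q gives Q_1 = 4.5, P_1 = 62.5; CS_1 = 50.625, PS_1 = 30.375.
Change in producer surplus = 30.375 - 108.375 = -78.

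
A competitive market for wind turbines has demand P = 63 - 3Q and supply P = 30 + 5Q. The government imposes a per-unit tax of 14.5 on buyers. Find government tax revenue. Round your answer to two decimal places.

33.53

Without the tax, 63 - 3Q = 30 + 5Q so Q* = 4.125 and P* = 50.625.
With the tax, buyers' net willingness to pay falls by 14.5: (63 - 14.5) - 3Q = 30 + 5Q, so Q_t = 2.3125. Buyers pay P_b = 56.0625; sellers receive P_s = P_b - 14.5 = 41.5625.
Tax revenue = t x Q_t = 14.5 x 2.3125 = 33.5312.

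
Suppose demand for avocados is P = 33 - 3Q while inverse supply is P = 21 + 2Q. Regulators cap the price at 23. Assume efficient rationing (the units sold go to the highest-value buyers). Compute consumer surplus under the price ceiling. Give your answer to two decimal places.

Free-market equilibrium: 33 - 3Q = 21 + 2Q gives Q* = 2.4, P* = 25.8.
At P = 23, sellers supply (23 - 21)/2 = 1 while buyers want more, so the quantity traded is 1 at price 23.
The demand price at Q = 1 is 30. CS is the trapezoid between demand and 23 over [0, 1]: (1/2)[(33 - 23) + (30 - 23)](1) = 8.5.

8.50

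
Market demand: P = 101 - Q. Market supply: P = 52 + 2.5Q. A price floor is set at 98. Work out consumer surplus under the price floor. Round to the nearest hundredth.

Without the control, 101 - Q = 52 + 2.5Q so Q* = 14 and P* = 87.
At P = 98, buyers demand (101 - 98)/1 = 3 while sellers would supply more, so the quantity traded is 3 at price 98.
CS is the triangle under demand above 98: (1/2)(3)(101 - 98) = 4.5.

4.50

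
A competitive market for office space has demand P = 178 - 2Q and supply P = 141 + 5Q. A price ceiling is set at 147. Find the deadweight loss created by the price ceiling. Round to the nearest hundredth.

Free-market equilibrium: 178 - 2Q = 141 + 5Q gives Q* = 5.2857, P* = 167.4286.
At P = 147, sellers supply (147 - 141)/5 = 1.2 while buyers want more, so the quantity traded is 1.2 at price 147.
At Q = 1.2 the demand price is 175.6 and the supply price is 147. Deadweight loss is the triangle between the curves from 1.2 to 5.2857: (1/2)(175.6 - 147)(5.2857 - 1.2) = 58.4257.

58.43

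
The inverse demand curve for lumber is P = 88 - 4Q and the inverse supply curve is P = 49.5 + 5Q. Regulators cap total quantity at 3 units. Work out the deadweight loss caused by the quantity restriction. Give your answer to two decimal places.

Without the quota, 88 - 4Q = 49.5 + 5Q gives Q* = 4.2778.
At Q = 3 the demand price is 88 - 4(3) = 76 and the supply price is 49.5 + 5(3) = 64.5.
DWL = (1/2)(gap between curves at 3) x (Q* - 3) = (1/2)(11.5)(1.2778) = 7.3472.

7.35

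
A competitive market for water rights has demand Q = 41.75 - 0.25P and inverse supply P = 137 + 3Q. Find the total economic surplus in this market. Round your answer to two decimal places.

Rewriting demand in inverse form: P = 167 - 4Q.
Equilibrium: 167 - 4Q = 137 + 3Q, so Q* = 4.2857 and P* = 149.8571.
Total surplus is the full triangle between the curves from 0 to Q*: (1/2)(4.2857)(167 - 137) = 64.2857.

64.29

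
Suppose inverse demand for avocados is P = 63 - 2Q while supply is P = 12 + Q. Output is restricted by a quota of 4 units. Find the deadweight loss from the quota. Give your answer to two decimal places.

Without the quota, 63 - 2Q = 12 + Q gives Q* = 17.
At Q = 4 the demand price is 63 - 2(4) = 55 and the supply price is 12 + (4) = 16.
DWL = (1/2)(gap between curves at 4) x (Q* - 4) = (1/2)(39)(13) = 253.5.

253.50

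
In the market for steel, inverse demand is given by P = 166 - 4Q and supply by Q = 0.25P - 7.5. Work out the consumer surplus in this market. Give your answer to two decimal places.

Rewriting supply in inverse form: P = 30 + 4Q.
Set 166 - 4Q = 30 + 4Q, which gives 136 = 8Q, so Q* = 17 and P* = 166 - 4(17) = 98.
CS is the area between the demand curve and P* from 0 to Q*: (1/2)(17)(68) = 578.

578.00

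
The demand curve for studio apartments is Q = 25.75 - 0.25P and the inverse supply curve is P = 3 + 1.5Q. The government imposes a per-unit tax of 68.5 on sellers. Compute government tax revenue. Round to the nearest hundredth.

Rewriting demand in inverse form: P = 103 - 4Q.
Without the tax, 103 - 4Q = 3 + 1.5Q so Q* = 18.1818 and P* = 30.2727.
With the tax, sellers need 68.5 more per unit: 103 - 4Q = 3 + 1.5Q + 68.5, so Q_t = 5.7273. Buyers pay P_b = 80.0909; sellers receive P_s = P_b - 68.5 = 11.5909.
Tax revenue = t x Q_t = 68.5 x 5.7273 = 392.3182.

392.32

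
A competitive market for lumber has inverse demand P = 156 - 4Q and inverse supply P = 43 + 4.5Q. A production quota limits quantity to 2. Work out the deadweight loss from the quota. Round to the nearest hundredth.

542.12

Without the quota, 156 - 4Q = 43 + 4.5Q gives Q* = 13.2941.
At Q = 2 the demand price is 156 - 4(2) = 148 and the supply price is 43 + 4.5(2) = 52.
DWL = (1/2)(gap between curves at 2) x (Q* - 2) = (1/2)(96)(11.2941) = 542.1176.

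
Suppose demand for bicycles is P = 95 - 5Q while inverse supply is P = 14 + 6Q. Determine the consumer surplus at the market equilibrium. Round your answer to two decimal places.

Setting demand equal to supply, 81 = 11Q, so Q* = 7.3636 and P* = 58.1818.
The demand choke price is 95, so CS = (1/2)(Q*)(95 - P*) = (1/2)(7.3636)(36.8182) = 135.5579.

135.56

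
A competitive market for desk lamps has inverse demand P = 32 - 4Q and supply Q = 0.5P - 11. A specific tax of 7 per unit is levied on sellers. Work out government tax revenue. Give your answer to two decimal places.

Rewriting supply in inverse form: P = 22 + 2Q.
Without the tax, 32 - 4Q = 22 + 2Q so Q* = 1.6667 and P* = 25.3333.
With the tax, sellers need 7 more per unit: 32 - 4Q = 22 + 2Q + 7, so Q_t = 0.5. Buyers pay P_b = 30; sellers receive P_s = P_b - 7 = 23.
Revenue is the tax times quantity traded: 7 x 0.5 = 3.5.

3.50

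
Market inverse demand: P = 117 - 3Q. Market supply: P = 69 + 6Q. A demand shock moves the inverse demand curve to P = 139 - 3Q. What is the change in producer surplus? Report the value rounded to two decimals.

Initial equilibrium: Q_0 = 5.3333, P_0 = 101; CS_0 = (1/2)(5.3333)(16) = 42.6667, PS_0 = (1/2)(5.3333)(32) = 85.3333.
New equilibrium: 139 - 3Q = 69 + 6Q gives Q_1 = 7.7778, P_1 = 115.6667; CS_1 = 90.7407, PS_1 = 181.4815.
Change in producer surplus = 181.4815 - 85.3333 = 96.1481.

96.15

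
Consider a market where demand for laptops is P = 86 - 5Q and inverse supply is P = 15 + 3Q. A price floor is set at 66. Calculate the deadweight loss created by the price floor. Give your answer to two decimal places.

Without the control, 86 - 5Q = 15 + 3Q so Q* = 8.875 and P* = 41.625.
At P = 66, buyers demand (86 - 66)/5 = 4 while sellers would supply more, so the quantity traded is 4 at price 66.
At Q = 4 the demand price is 66 and the supply price is 27. Deadweight loss is the triangle between the curves from 4 to 8.875: (1/2)(66 - 27)(8.875 - 4) = 95.0625.

95.06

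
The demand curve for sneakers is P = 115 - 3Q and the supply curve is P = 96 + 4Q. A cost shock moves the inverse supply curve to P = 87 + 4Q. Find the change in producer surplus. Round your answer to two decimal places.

17.27

Initial equilibrium: Q_0 = 2.7143, P_0 = 106.8571; CS_0 = (1/2)(2.7143)(8.1429) = 11.051, PS_0 = (1/2)(2.7143)(10.8571) = 14.7347.
New equilibrium: 115 - 3Q = 87 + 4Q gives Q_1 = 4, P_1 = 103; CS_1 = 24, PS_1 = 32.
Change in producer surplus = 32 - 14.7347 = 17.2653.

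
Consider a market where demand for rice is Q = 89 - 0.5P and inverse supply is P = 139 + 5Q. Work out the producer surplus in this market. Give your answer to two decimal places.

Rewriting demand in inverse form: P = 178 - 2Q.
Equilibrium: 178 - 2Q = 139 + 5Q, so Q* = 5.5714 and P* = 166.8571.
PS is the area between P* and the supply curve from 0 to Q*: (1/2)(5.5714)(27.8571) = 77.602.

77.60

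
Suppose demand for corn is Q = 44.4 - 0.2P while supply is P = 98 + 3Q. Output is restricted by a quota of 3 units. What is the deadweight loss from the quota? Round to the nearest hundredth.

625.00

Rewriting demand in inverse form: P = 222 - 5Q.
Unrestricted equilibrium: Q* = (222 - 98)/(5 + 3) = 15.5.
At Q = 3 the demand price is 222 - 5(3) = 207 and the supply price is 98 + 3(3) = 107.
Deadweight loss is the triangle between the curves from 3 to 15.5: (1/2)(207 - 107)(15.5 - 3) = 625.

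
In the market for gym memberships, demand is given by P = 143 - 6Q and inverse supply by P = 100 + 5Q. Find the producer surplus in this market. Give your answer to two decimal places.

Set 143 - 6Q = 100 + 5Q, which gives 43 = 11Q, so Q* = 3.9091 and P* = 143 - 6(3.9091) = 119.5455.
Producer surplus is the triangle above supply below P*: (1/2)(3.9091)(119.5455 - 100) = (1/2)(3.9091)(19.5455) = 38.2025.

38.20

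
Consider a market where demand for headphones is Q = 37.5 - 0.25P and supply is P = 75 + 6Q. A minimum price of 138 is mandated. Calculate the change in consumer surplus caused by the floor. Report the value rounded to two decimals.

Rewriting demand in inverse form: P = 150 - 4Q.
Free-market equilibrium: 150 - 4Q = 75 + 6Q gives Q* = 7.5, P* = 120.
At the floor price 138, quantity demanded is (150 - 138)/4 = 3; demand is the short side, so Q = 3 trades at P = 138.
CS goes from (1/2)(7.5)(30) = 112.5 to 18 (computed as (150 - 138)(3) - (1/2)(4)(3)^2), a change of -94.5.

-94.50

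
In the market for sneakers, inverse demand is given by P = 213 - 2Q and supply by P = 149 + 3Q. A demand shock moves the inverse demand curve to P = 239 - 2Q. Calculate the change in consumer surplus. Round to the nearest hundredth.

Initial equilibrium: Q_0 = 12.8, P_0 = 187.4; CS_0 = (1/2)(12.8)(25.6) = 163.84, PS_0 = (1/2)(12.8)(38.4) = 245.76.
New equilibrium: 239 - 2Q = 149 + 3Q gives Q_1 = 18, P_1 = 203; CS_1 = 324, PS_1 = 486.
Change in consumer surplus = 324 - 163.84 = 160.16.

160.16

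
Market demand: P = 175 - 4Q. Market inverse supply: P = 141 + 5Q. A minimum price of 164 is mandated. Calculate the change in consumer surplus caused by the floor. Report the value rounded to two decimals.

Without the control, 175 - 4Q = 141 + 5Q so Q* = 3.7778 and P* = 159.8889.
At the floor price 164, quantity demanded is (175 - 164)/4 = 2.75; demand is the short side, so Q = 2.75 trades at P = 164.
CS goes from (1/2)(3.7778)(15.1111) = 28.5432 to 15.125 (computed as (175 - 164)(2.75) - (1/2)(4)(2.75)^2), a change of -13.4182.

-13.42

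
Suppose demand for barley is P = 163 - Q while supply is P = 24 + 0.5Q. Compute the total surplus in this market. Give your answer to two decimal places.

6440.33

Equilibrium: 163 - Q = 24 + 0.5Q, so Q* = 92.6667 and P* = 70.3333.
Total surplus is the full triangle between the curves from 0 to Q*: (1/2)(92.6667)(163 - 24) = 6440.3333.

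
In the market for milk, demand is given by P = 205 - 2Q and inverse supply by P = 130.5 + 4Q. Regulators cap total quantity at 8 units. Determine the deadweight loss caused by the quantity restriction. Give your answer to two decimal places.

Unrestricted equilibrium: Q* = (205 - 130.5)/(2 + 4) = 12.4167.
At Q = 8 the demand price is 205 - 2(8) = 189 and the supply price is 130.5 + 4(8) = 162.5.
Deadweight loss is the triangle between the curves from 8 to 12.4167: (1/2)(189 - 162.5)(12.4167 - 8) = 58.5208.

58.52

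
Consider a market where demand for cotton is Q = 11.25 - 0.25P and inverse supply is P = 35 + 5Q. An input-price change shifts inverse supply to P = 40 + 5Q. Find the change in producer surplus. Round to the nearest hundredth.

-2.31

Rewriting demand in inverse form: P = 45 - 4Q.
Initial equilibrium: Q_0 = 1.1111, P_0 = 40.5556; CS_0 = (1/2)(1.1111)(4.4444) = 2.4691, PS_0 = (1/2)(1.1111)(5.5556) = 3.0864.
New equilibrium: 45 - 4Q = 40 + 5Q gives Q_1 = 0.5556, P_1 = 42.7778; CS_1 = 0.6173, PS_1 = 0.7716.
Change in producer surplus = 0.7716 - 3.0864 = -2.3148.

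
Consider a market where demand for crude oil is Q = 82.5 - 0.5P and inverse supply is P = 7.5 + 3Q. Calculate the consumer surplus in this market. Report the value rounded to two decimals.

Rewriting demand in inverse form: P = 165 - 2Q.
Set 165 - 2Q = 7.5 + 3Q, which gives 157.5 = 5Q, so Q* = 31.5 and P* = 165 - 2(31.5) = 102.
CS is the area between the demand curve and P* from 0 to Q*: (1/2)(31.5)(63) = 992.25.

992.25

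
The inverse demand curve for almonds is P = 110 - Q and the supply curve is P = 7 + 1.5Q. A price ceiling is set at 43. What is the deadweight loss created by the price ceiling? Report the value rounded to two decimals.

369.80

Free-market equilibrium: 110 - Q = 7 + 1.5Q gives Q* = 41.2, P* = 68.8.
At P = 43, sellers supply (43 - 7)/1.5 = 24 while buyers want more, so the quantity traded is 24 at price 43.
The lost-trades triangle has base Q* - 24 = 17.2 and height equal to the gap between the curves at Q = 24, which is 86 - 43 = 43. DWL = (1/2)(17.2)(43) = 369.8.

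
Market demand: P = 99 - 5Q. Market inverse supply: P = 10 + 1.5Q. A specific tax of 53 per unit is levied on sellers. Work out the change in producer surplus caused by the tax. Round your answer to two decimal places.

Pre-tax equilibrium: 99 - 5Q = 10 + 1.5Q gives Q* = 13.6923, P* = 30.5385.
With the tax, sellers need 53 more per unit: 99 - 5Q = 10 + 1.5Q + 53, so Q_t = 5.5385. Buyers pay P_b = 71.3077; sellers receive P_s = P_b - 53 = 18.3077.
PS falls from (1/2)(13.6923)(20.5385) = 140.6095 to (1/2)(5.5385)(8.3077) = 23.0059, a change of -117.6036.

-117.60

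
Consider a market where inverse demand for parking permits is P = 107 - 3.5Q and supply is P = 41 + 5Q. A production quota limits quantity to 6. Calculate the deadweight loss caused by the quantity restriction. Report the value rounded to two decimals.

13.24

Unrestricted equilibrium: Q* = (107 - 41)/(3.5 + 5) = 7.7647.
At Q = 6 the demand price is 107 - 3.5(6) = 86 and the supply price is 41 + 5(6) = 71.
Deadweight loss is the triangle between the curves from 6 to 7.7647: (1/2)(86 - 71)(7.7647 - 6) = 13.2353.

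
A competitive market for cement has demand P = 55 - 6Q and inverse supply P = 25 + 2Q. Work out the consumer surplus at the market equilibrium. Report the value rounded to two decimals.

Set 55 - 6Q = 25 + 2Q, which gives 30 = 8Q, so Q* = 3.75 and P* = 55 - 6(3.75) = 32.5.
CS is the area between the demand curve and P* from 0 to Q*: (1/2)(3.75)(22.5) = 42.1875.

42.19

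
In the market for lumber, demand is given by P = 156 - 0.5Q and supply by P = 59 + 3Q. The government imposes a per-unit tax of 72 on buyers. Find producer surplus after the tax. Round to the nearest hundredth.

Without the tax, 156 - 0.5Q = 59 + 3Q so Q* = 27.7143 and P* = 142.1429.
With the tax, buyers' net willingness to pay falls by 72: (156 - 72) - 0.5Q = 59 + 3Q, so Q_t = 7.1429. Buyers pay P_b = 152.4286; sellers receive P_s = P_b - 72 = 80.4286.
PS = (1/2)(Q_t)(P_s - 59) = (1/2)(7.1429)(21.4286) = 76.5306.

76.53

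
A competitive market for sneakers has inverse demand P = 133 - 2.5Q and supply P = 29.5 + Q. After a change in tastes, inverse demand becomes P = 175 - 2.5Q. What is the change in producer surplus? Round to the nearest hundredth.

426.86

Initial equilibrium: Q_0 = 29.5714, P_0 = 59.0714; CS_0 = (1/2)(29.5714)(73.9286) = 1093.0867, PS_0 = (1/2)(29.5714)(29.5714) = 437.2347.
New equilibrium: 175 - 2.5Q = 29.5 + Q gives Q_1 = 41.5714, P_1 = 71.0714; CS_1 = 2160.2296, PS_1 = 864.0918.
Change in producer surplus = 864.0918 - 437.2347 = 426.8571.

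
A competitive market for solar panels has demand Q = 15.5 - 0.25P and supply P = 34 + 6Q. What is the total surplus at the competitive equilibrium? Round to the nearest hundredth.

39.20

Rewriting demand in inverse form: P = 62 - 4Q.
Setting demand equal to supply, 28 = 10Q, so Q* = 2.8 and P* = 50.8.
CS = (1/2)(2.8)(11.2) = 15.68 and PS = (1/2)(2.8)(16.8) = 23.52, so total surplus = 39.2.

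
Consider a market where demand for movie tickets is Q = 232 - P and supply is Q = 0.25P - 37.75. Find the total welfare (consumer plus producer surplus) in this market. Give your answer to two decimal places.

Rewriting demand in inverse form: P = 232 - Q.
Rewriting supply in inverse form: P = 151 + 4Q.
Equilibrium: 232 - Q = 151 + 4Q, so Q* = 16.2 and P* = 215.8.
CS = (1/2)(16.2)(16.2) = 131.22 and PS = (1/2)(16.2)(64.8) = 524.88, so total surplus = 656.1.

656.10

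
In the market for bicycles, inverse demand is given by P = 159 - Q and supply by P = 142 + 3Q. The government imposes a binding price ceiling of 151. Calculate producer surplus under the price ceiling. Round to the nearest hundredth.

Free-market equilibrium: 159 - Q = 142 + 3Q gives Q* = 4.25, P* = 154.75.
At the ceiling price 151, quantity supplied is (151 - 142)/3 = 3; supply is the short side, so Q = 3 trades at P = 151.
PS is the triangle above supply below 151: (1/2)(3)(151 - 142) = 13.5.

13.50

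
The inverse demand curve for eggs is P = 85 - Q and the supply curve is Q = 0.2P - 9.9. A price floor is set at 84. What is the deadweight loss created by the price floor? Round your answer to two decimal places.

72.52

Rewriting supply in inverse form: P = 49.5 + 5Q.
Free-market equilibrium: 85 - Q = 49.5 + 5Q gives Q* = 5.9167, P* = 79.0833.
At the floor price 84, quantity demanded is (85 - 84)/1 = 1; demand is the short side, so Q = 1 trades at P = 84.
The lost-trades triangle has base Q* - 1 = 4.9167 and height equal to the gap between the curves at Q = 1, which is 84 - 54.5 = 29.5. DWL = (1/2)(4.9167)(29.5) = 72.5208.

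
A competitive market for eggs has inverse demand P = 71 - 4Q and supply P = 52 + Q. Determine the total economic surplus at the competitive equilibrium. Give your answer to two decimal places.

36.10

Equilibrium: 71 - 4Q = 52 + Q, so Q* = 3.8 and P* = 55.8.
Total surplus is the full triangle between the curves from 0 to Q*: (1/2)(3.8)(71 - 52) = 36.1.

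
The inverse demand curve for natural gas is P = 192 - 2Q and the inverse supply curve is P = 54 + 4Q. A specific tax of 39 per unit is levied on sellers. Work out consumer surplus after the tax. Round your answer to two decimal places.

272.25

Pre-tax equilibrium: 192 - 2Q = 54 + 4Q gives Q* = 23, P* = 146.
A tax on sellers shifts supply up by 39: 192 - 2Q = 54 + 4Q + 39, so Q_t = 16.5. Buyers pay P_b = 159; sellers receive P_s = P_b - 39 = 120.
Consumer surplus is the triangle under demand above P_b: (1/2)(16.5)(192 - 159) = 272.25.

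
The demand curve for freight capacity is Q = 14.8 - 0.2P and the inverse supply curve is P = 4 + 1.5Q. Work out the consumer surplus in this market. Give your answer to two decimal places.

289.94

Rewriting demand in inverse form: P = 74 - 5Q.
Setting demand equal to supply, 70 = 6.5Q, so Q* = 10.7692 and P* = 20.1538.
The demand choke price is 74, so CS = (1/2)(Q*)(74 - P*) = (1/2)(10.7692)(53.8462) = 289.9408.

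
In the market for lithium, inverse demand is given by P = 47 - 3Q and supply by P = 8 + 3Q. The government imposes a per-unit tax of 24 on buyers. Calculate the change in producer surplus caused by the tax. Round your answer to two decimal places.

-54.00

Pre-tax equilibrium: 47 - 3Q = 8 + 3Q gives Q* = 6.5, P* = 27.5.
With the tax, buyers' net willingness to pay falls by 24: (47 - 24) - 3Q = 8 + 3Q, so Q_t = 2.5. Buyers pay P_b = 39.5; sellers receive P_s = P_b - 24 = 15.5.
PS falls from (1/2)(6.5)(19.5) = 63.375 to (1/2)(2.5)(7.5) = 9.375, a change of -54.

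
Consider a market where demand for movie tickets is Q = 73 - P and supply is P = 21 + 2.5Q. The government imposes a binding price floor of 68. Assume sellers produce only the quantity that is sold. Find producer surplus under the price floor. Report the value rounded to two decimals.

Rewriting demand in inverse form: P = 73 - Q.
Without the control, 73 - Q = 21 + 2.5Q so Q* = 14.8571 and P* = 58.1429.
At the floor price 68, quantity demanded is (73 - 68)/1 = 5; demand is the short side, so Q = 5 trades at P = 68.
The supply price at Q = 5 is 33.5. PS is the trapezoid between 68 and supply over [0, 5]: (1/2)[(68 - 21) + (68 - 33.5)](5) = 203.75.

203.75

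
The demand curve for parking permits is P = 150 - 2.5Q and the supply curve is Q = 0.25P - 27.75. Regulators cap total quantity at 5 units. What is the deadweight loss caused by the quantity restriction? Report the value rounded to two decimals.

Rewriting supply in inverse form: P = 111 + 4Q.
Unrestricted equilibrium: Q* = (150 - 111)/(2.5 + 4) = 6.
At Q = 5 the demand price is 150 - 2.5(5) = 137.5 and the supply price is 111 + 4(5) = 131.
DWL = (1/2)(gap between curves at 5) x (Q* - 5) = (1/2)(6.5)(1) = 3.25.

3.25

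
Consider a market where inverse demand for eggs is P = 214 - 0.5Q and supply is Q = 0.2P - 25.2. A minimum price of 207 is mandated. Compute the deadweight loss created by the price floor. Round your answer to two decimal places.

11.00

Rewriting supply in inverse form: P = 126 + 5Q.
Without the control, 214 - 0.5Q = 126 + 5Q so Q* = 16 and P* = 206.
At the floor price 207, quantity demanded is (214 - 207)/0.5 = 14; demand is the short side, so Q = 14 trades at P = 207.
The lost-trades triangle has base Q* - 14 = 2 and height equal to the gap between the curves at Q = 14, which is 207 - 196 = 11. DWL = (1/2)(2)(11) = 11.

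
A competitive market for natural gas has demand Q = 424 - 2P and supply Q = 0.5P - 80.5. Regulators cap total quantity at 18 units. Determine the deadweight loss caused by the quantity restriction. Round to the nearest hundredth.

7.20

Rewriting demand in inverse form: P = 212 - 0.5Q.
Rewriting supply in inverse form: P = 161 + 2Q.
Unrestricted equilibrium: Q* = (212 - 161)/(0.5 + 2) = 20.4.
At Q = 18 the demand price is 212 - 0.5(18) = 203 and the supply price is 161 + 2(18) = 197.
Deadweight loss is the triangle between the curves from 18 to 20.4: (1/2)(203 - 197)(20.4 - 18) = 7.2.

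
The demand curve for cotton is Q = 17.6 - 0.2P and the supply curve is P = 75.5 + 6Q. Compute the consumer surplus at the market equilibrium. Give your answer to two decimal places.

3.23

Rewriting demand in inverse form: P = 88 - 5Q.
Set 88 - 5Q = 75.5 + 6Q, which gives 12.5 = 11Q, so Q* = 1.1364 and P* = 88 - 5(1.1364) = 82.3182.
Consumer surplus is the triangle under demand above P*: (1/2)(1.1364)(88 - 82.3182) = (1/2)(1.1364)(5.6818) = 3.2283.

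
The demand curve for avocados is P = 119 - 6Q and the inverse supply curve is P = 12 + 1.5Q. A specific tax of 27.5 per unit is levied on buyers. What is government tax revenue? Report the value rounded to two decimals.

291.50

Without the tax, 119 - 6Q = 12 + 1.5Q so Q* = 14.2667 and P* = 33.4.
With the tax, buyers' net willingness to pay falls by 27.5: (119 - 27.5) - 6Q = 12 + 1.5Q, so Q_t = 10.6. Buyers pay P_b = 55.4; sellers receive P_s = P_b - 27.5 = 27.9.
Revenue is the tax times quantity traded: 27.5 x 10.6 = 291.5.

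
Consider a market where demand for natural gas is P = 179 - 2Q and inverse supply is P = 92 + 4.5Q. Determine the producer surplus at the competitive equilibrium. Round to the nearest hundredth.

Setting demand equal to supply, 87 = 6.5Q, so Q* = 13.3846 and P* = 152.2308.
The supply curve's price intercept is 92, so PS = (1/2)(Q*)(P* - 92) = (1/2)(13.3846)(60.2308) = 403.0828.

403.08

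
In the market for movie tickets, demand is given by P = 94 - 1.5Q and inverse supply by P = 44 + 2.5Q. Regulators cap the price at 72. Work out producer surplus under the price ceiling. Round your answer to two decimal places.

Free-market equilibrium: 94 - 1.5Q = 44 + 2.5Q gives Q* = 12.5, P* = 75.25.
At P = 72, sellers supply (72 - 44)/2.5 = 11.2 while buyers want more, so the quantity traded is 11.2 at price 72.
PS is the triangle above supply below 72: (1/2)(11.2)(72 - 44) = 156.8.

156.80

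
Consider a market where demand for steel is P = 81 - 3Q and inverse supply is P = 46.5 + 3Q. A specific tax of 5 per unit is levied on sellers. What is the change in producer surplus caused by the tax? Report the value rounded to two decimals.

-13.33

Pre-tax equilibrium: 81 - 3Q = 46.5 + 3Q gives Q* = 5.75, P* = 63.75.
A tax on sellers shifts supply up by 5: 81 - 3Q = 46.5 + 3Q + 5, so Q_t = 4.9167. Buyers pay P_b = 66.25; sellers receive P_s = P_b - 5 = 61.25.
PS falls from (1/2)(5.75)(17.25) = 49.5938 to (1/2)(4.9167)(14.75) = 36.2604, a change of -13.3333.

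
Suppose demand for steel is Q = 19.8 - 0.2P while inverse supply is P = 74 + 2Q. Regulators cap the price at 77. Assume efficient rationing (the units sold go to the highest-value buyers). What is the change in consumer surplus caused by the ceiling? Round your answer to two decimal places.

Rewriting demand in inverse form: P = 99 - 5Q.
Without the control, 99 - 5Q = 74 + 2Q so Q* = 3.5714 and P* = 81.1429.
At the ceiling price 77, quantity supplied is (77 - 74)/2 = 1.5; supply is the short side, so Q = 1.5 trades at P = 77.
CS goes from (1/2)(3.5714)(17.8571) = 31.8878 to 27.375 (computed as (99 - 77)(1.5) - (1/2)(5)(1.5)^2), a change of -4.5128.

-4.51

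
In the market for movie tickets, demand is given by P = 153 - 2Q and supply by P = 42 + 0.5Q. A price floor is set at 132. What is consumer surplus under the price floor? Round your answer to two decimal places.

110.25

Without the control, 153 - 2Q = 42 + 0.5Q so Q* = 44.4 and P* = 64.2.
At P = 132, buyers demand (153 - 132)/2 = 10.5 while sellers would supply more, so the quantity traded is 10.5 at price 132.
CS is the triangle under demand above 132: (1/2)(10.5)(153 - 132) = 110.25.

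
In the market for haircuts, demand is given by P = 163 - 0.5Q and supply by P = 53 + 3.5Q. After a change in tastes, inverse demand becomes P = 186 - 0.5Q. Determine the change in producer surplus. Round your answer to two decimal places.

611.30

Initial equilibrium: Q_0 = 27.5, P_0 = 149.25; CS_0 = (1/2)(27.5)(13.75) = 189.0625, PS_0 = (1/2)(27.5)(96.25) = 1323.4375.
New equilibrium: 186 - 0.5Q = 53 + 3.5Q gives Q_1 = 33.25, P_1 = 169.375; CS_1 = 276.3906, PS_1 = 1934.7344.
Change in producer surplus = 1934.7344 - 1323.4375 = 611.2969.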